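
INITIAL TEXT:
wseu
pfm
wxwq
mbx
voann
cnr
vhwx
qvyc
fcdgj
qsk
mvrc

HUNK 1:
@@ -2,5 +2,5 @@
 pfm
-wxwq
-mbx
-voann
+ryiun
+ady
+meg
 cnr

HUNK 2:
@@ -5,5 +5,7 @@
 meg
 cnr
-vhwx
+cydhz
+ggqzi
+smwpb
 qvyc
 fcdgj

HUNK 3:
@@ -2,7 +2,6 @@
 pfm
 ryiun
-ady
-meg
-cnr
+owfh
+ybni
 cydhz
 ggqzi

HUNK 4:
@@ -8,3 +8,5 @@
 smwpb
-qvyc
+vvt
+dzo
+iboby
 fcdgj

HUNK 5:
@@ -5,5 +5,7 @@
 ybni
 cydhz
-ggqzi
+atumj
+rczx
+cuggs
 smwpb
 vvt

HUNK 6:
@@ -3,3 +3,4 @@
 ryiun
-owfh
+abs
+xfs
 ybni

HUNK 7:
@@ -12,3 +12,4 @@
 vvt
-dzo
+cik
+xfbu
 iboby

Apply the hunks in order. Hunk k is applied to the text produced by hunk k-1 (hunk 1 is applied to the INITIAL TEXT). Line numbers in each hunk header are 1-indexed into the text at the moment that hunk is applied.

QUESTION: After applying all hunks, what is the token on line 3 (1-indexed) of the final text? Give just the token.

Hunk 1: at line 2 remove [wxwq,mbx,voann] add [ryiun,ady,meg] -> 11 lines: wseu pfm ryiun ady meg cnr vhwx qvyc fcdgj qsk mvrc
Hunk 2: at line 5 remove [vhwx] add [cydhz,ggqzi,smwpb] -> 13 lines: wseu pfm ryiun ady meg cnr cydhz ggqzi smwpb qvyc fcdgj qsk mvrc
Hunk 3: at line 2 remove [ady,meg,cnr] add [owfh,ybni] -> 12 lines: wseu pfm ryiun owfh ybni cydhz ggqzi smwpb qvyc fcdgj qsk mvrc
Hunk 4: at line 8 remove [qvyc] add [vvt,dzo,iboby] -> 14 lines: wseu pfm ryiun owfh ybni cydhz ggqzi smwpb vvt dzo iboby fcdgj qsk mvrc
Hunk 5: at line 5 remove [ggqzi] add [atumj,rczx,cuggs] -> 16 lines: wseu pfm ryiun owfh ybni cydhz atumj rczx cuggs smwpb vvt dzo iboby fcdgj qsk mvrc
Hunk 6: at line 3 remove [owfh] add [abs,xfs] -> 17 lines: wseu pfm ryiun abs xfs ybni cydhz atumj rczx cuggs smwpb vvt dzo iboby fcdgj qsk mvrc
Hunk 7: at line 12 remove [dzo] add [cik,xfbu] -> 18 lines: wseu pfm ryiun abs xfs ybni cydhz atumj rczx cuggs smwpb vvt cik xfbu iboby fcdgj qsk mvrc
Final line 3: ryiun

Answer: ryiun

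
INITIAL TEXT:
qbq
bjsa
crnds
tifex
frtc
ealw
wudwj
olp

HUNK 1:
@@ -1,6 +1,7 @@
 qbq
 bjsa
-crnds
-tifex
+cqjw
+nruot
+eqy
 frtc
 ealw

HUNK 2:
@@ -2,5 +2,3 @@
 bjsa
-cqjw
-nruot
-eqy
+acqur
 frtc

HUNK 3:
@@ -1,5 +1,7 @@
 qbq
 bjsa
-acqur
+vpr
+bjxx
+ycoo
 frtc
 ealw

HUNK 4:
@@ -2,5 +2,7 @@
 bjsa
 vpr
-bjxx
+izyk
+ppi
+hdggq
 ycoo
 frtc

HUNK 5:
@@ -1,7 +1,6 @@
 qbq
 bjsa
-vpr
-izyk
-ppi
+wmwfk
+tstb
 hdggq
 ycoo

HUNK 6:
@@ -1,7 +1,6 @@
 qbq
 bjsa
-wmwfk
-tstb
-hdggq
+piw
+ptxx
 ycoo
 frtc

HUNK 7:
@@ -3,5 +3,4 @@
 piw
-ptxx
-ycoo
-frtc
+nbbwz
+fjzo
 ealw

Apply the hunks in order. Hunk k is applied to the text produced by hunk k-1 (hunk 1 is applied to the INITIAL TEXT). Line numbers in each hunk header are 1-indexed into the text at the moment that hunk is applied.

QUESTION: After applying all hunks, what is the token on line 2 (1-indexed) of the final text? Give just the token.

Hunk 1: at line 1 remove [crnds,tifex] add [cqjw,nruot,eqy] -> 9 lines: qbq bjsa cqjw nruot eqy frtc ealw wudwj olp
Hunk 2: at line 2 remove [cqjw,nruot,eqy] add [acqur] -> 7 lines: qbq bjsa acqur frtc ealw wudwj olp
Hunk 3: at line 1 remove [acqur] add [vpr,bjxx,ycoo] -> 9 lines: qbq bjsa vpr bjxx ycoo frtc ealw wudwj olp
Hunk 4: at line 2 remove [bjxx] add [izyk,ppi,hdggq] -> 11 lines: qbq bjsa vpr izyk ppi hdggq ycoo frtc ealw wudwj olp
Hunk 5: at line 1 remove [vpr,izyk,ppi] add [wmwfk,tstb] -> 10 lines: qbq bjsa wmwfk tstb hdggq ycoo frtc ealw wudwj olp
Hunk 6: at line 1 remove [wmwfk,tstb,hdggq] add [piw,ptxx] -> 9 lines: qbq bjsa piw ptxx ycoo frtc ealw wudwj olp
Hunk 7: at line 3 remove [ptxx,ycoo,frtc] add [nbbwz,fjzo] -> 8 lines: qbq bjsa piw nbbwz fjzo ealw wudwj olp
Final line 2: bjsa

Answer: bjsa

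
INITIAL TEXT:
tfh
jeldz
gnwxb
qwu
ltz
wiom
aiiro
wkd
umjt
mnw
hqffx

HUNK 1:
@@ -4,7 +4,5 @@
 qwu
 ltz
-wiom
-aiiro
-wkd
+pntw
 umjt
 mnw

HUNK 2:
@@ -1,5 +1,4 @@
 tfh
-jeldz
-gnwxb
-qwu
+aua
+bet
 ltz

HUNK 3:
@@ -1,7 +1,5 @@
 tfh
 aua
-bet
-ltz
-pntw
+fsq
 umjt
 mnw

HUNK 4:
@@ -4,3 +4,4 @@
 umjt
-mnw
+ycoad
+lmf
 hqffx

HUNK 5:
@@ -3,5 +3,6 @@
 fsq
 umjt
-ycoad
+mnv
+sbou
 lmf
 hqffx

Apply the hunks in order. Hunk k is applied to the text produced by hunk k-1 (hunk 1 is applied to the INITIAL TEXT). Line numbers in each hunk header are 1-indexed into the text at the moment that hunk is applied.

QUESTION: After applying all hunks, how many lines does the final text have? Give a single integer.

Hunk 1: at line 4 remove [wiom,aiiro,wkd] add [pntw] -> 9 lines: tfh jeldz gnwxb qwu ltz pntw umjt mnw hqffx
Hunk 2: at line 1 remove [jeldz,gnwxb,qwu] add [aua,bet] -> 8 lines: tfh aua bet ltz pntw umjt mnw hqffx
Hunk 3: at line 1 remove [bet,ltz,pntw] add [fsq] -> 6 lines: tfh aua fsq umjt mnw hqffx
Hunk 4: at line 4 remove [mnw] add [ycoad,lmf] -> 7 lines: tfh aua fsq umjt ycoad lmf hqffx
Hunk 5: at line 3 remove [ycoad] add [mnv,sbou] -> 8 lines: tfh aua fsq umjt mnv sbou lmf hqffx
Final line count: 8

Answer: 8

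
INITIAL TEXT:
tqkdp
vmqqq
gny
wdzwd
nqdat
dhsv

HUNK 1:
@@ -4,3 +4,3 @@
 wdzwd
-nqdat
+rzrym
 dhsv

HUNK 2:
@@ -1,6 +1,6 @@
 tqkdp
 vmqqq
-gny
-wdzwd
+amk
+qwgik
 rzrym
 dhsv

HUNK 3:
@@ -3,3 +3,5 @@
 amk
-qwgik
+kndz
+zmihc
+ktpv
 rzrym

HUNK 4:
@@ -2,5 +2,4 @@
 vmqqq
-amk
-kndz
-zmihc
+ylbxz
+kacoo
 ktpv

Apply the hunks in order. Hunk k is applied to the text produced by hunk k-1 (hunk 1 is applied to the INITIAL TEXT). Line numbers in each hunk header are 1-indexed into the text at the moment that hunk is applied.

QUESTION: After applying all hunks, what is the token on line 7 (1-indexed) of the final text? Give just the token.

Answer: dhsv

Derivation:
Hunk 1: at line 4 remove [nqdat] add [rzrym] -> 6 lines: tqkdp vmqqq gny wdzwd rzrym dhsv
Hunk 2: at line 1 remove [gny,wdzwd] add [amk,qwgik] -> 6 lines: tqkdp vmqqq amk qwgik rzrym dhsv
Hunk 3: at line 3 remove [qwgik] add [kndz,zmihc,ktpv] -> 8 lines: tqkdp vmqqq amk kndz zmihc ktpv rzrym dhsv
Hunk 4: at line 2 remove [amk,kndz,zmihc] add [ylbxz,kacoo] -> 7 lines: tqkdp vmqqq ylbxz kacoo ktpv rzrym dhsv
Final line 7: dhsv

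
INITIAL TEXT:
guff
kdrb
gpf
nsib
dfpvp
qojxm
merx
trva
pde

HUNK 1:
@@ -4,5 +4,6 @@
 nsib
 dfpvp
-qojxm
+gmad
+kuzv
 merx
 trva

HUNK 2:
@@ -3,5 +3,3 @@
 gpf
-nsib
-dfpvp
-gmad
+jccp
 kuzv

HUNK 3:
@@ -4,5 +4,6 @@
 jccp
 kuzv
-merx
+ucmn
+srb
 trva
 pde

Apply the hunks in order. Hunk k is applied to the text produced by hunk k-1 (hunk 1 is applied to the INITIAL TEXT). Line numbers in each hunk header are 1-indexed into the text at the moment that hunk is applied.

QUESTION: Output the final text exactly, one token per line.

Hunk 1: at line 4 remove [qojxm] add [gmad,kuzv] -> 10 lines: guff kdrb gpf nsib dfpvp gmad kuzv merx trva pde
Hunk 2: at line 3 remove [nsib,dfpvp,gmad] add [jccp] -> 8 lines: guff kdrb gpf jccp kuzv merx trva pde
Hunk 3: at line 4 remove [merx] add [ucmn,srb] -> 9 lines: guff kdrb gpf jccp kuzv ucmn srb trva pde

Answer: guff
kdrb
gpf
jccp
kuzv
ucmn
srb
trva
pde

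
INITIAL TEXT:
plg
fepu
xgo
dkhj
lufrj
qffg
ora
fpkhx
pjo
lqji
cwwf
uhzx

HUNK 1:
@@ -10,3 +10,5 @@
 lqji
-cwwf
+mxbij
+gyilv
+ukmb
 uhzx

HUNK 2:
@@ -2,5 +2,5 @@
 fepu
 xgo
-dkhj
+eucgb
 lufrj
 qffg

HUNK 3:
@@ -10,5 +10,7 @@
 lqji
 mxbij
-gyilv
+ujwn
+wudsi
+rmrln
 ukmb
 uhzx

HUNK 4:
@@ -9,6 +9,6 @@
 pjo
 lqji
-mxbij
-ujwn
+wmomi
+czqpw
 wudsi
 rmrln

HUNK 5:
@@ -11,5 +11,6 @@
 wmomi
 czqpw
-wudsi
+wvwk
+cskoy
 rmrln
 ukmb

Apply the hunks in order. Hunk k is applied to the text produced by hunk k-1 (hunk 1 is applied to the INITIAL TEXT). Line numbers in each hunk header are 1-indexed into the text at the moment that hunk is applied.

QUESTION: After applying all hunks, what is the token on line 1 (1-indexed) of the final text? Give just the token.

Hunk 1: at line 10 remove [cwwf] add [mxbij,gyilv,ukmb] -> 14 lines: plg fepu xgo dkhj lufrj qffg ora fpkhx pjo lqji mxbij gyilv ukmb uhzx
Hunk 2: at line 2 remove [dkhj] add [eucgb] -> 14 lines: plg fepu xgo eucgb lufrj qffg ora fpkhx pjo lqji mxbij gyilv ukmb uhzx
Hunk 3: at line 10 remove [gyilv] add [ujwn,wudsi,rmrln] -> 16 lines: plg fepu xgo eucgb lufrj qffg ora fpkhx pjo lqji mxbij ujwn wudsi rmrln ukmb uhzx
Hunk 4: at line 9 remove [mxbij,ujwn] add [wmomi,czqpw] -> 16 lines: plg fepu xgo eucgb lufrj qffg ora fpkhx pjo lqji wmomi czqpw wudsi rmrln ukmb uhzx
Hunk 5: at line 11 remove [wudsi] add [wvwk,cskoy] -> 17 lines: plg fepu xgo eucgb lufrj qffg ora fpkhx pjo lqji wmomi czqpw wvwk cskoy rmrln ukmb uhzx
Final line 1: plg

Answer: plg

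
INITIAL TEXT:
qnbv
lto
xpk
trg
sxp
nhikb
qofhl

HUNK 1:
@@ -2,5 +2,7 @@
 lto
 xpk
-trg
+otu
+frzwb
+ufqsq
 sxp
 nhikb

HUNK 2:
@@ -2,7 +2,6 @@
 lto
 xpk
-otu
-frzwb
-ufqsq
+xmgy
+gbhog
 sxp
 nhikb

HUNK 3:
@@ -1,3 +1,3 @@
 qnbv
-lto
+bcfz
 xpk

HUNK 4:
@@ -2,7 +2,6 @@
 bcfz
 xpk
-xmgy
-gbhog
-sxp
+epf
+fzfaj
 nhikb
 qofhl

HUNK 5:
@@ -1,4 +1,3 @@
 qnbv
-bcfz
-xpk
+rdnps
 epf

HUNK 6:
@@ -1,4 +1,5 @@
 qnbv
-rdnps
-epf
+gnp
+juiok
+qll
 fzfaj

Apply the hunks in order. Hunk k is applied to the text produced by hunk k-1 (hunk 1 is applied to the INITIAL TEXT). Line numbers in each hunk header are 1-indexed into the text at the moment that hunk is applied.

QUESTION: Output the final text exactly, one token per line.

Hunk 1: at line 2 remove [trg] add [otu,frzwb,ufqsq] -> 9 lines: qnbv lto xpk otu frzwb ufqsq sxp nhikb qofhl
Hunk 2: at line 2 remove [otu,frzwb,ufqsq] add [xmgy,gbhog] -> 8 lines: qnbv lto xpk xmgy gbhog sxp nhikb qofhl
Hunk 3: at line 1 remove [lto] add [bcfz] -> 8 lines: qnbv bcfz xpk xmgy gbhog sxp nhikb qofhl
Hunk 4: at line 2 remove [xmgy,gbhog,sxp] add [epf,fzfaj] -> 7 lines: qnbv bcfz xpk epf fzfaj nhikb qofhl
Hunk 5: at line 1 remove [bcfz,xpk] add [rdnps] -> 6 lines: qnbv rdnps epf fzfaj nhikb qofhl
Hunk 6: at line 1 remove [rdnps,epf] add [gnp,juiok,qll] -> 7 lines: qnbv gnp juiok qll fzfaj nhikb qofhl

Answer: qnbv
gnp
juiok
qll
fzfaj
nhikb
qofhl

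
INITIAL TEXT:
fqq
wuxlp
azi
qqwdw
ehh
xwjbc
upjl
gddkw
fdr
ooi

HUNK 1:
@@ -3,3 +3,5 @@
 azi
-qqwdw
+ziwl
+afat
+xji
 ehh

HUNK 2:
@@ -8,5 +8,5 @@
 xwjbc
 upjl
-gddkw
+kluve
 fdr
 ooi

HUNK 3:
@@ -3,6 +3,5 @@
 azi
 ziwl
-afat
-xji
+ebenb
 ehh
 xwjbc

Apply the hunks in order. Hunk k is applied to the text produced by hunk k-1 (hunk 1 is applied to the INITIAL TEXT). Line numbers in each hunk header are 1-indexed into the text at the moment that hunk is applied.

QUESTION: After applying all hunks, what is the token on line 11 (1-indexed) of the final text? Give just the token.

Hunk 1: at line 3 remove [qqwdw] add [ziwl,afat,xji] -> 12 lines: fqq wuxlp azi ziwl afat xji ehh xwjbc upjl gddkw fdr ooi
Hunk 2: at line 8 remove [gddkw] add [kluve] -> 12 lines: fqq wuxlp azi ziwl afat xji ehh xwjbc upjl kluve fdr ooi
Hunk 3: at line 3 remove [afat,xji] add [ebenb] -> 11 lines: fqq wuxlp azi ziwl ebenb ehh xwjbc upjl kluve fdr ooi
Final line 11: ooi

Answer: ooi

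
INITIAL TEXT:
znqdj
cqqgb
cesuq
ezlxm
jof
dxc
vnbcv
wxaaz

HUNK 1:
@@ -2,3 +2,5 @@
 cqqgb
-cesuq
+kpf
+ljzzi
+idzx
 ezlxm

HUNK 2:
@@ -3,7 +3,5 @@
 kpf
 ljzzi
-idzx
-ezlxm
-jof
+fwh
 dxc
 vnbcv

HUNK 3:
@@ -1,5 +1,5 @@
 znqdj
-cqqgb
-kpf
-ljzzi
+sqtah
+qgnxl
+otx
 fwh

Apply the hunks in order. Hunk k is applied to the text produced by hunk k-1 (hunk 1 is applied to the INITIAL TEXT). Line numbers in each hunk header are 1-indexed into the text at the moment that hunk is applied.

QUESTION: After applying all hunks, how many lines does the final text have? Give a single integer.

Hunk 1: at line 2 remove [cesuq] add [kpf,ljzzi,idzx] -> 10 lines: znqdj cqqgb kpf ljzzi idzx ezlxm jof dxc vnbcv wxaaz
Hunk 2: at line 3 remove [idzx,ezlxm,jof] add [fwh] -> 8 lines: znqdj cqqgb kpf ljzzi fwh dxc vnbcv wxaaz
Hunk 3: at line 1 remove [cqqgb,kpf,ljzzi] add [sqtah,qgnxl,otx] -> 8 lines: znqdj sqtah qgnxl otx fwh dxc vnbcv wxaaz
Final line count: 8

Answer: 8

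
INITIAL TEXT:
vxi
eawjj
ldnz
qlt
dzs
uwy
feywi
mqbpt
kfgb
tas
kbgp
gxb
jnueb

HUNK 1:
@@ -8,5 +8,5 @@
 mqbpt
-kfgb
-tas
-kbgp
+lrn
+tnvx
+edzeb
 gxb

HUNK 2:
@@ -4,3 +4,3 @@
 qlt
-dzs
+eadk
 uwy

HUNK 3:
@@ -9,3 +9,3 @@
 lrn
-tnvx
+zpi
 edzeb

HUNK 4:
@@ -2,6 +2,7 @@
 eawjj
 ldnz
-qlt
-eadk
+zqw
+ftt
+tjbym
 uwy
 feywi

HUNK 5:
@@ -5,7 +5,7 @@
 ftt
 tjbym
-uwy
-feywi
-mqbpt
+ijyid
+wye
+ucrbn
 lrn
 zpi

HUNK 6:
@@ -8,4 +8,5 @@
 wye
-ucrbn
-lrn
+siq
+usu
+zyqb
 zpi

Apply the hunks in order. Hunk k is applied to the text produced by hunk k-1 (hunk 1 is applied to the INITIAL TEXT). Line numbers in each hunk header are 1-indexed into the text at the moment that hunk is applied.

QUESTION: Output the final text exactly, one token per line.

Hunk 1: at line 8 remove [kfgb,tas,kbgp] add [lrn,tnvx,edzeb] -> 13 lines: vxi eawjj ldnz qlt dzs uwy feywi mqbpt lrn tnvx edzeb gxb jnueb
Hunk 2: at line 4 remove [dzs] add [eadk] -> 13 lines: vxi eawjj ldnz qlt eadk uwy feywi mqbpt lrn tnvx edzeb gxb jnueb
Hunk 3: at line 9 remove [tnvx] add [zpi] -> 13 lines: vxi eawjj ldnz qlt eadk uwy feywi mqbpt lrn zpi edzeb gxb jnueb
Hunk 4: at line 2 remove [qlt,eadk] add [zqw,ftt,tjbym] -> 14 lines: vxi eawjj ldnz zqw ftt tjbym uwy feywi mqbpt lrn zpi edzeb gxb jnueb
Hunk 5: at line 5 remove [uwy,feywi,mqbpt] add [ijyid,wye,ucrbn] -> 14 lines: vxi eawjj ldnz zqw ftt tjbym ijyid wye ucrbn lrn zpi edzeb gxb jnueb
Hunk 6: at line 8 remove [ucrbn,lrn] add [siq,usu,zyqb] -> 15 lines: vxi eawjj ldnz zqw ftt tjbym ijyid wye siq usu zyqb zpi edzeb gxb jnueb

Answer: vxi
eawjj
ldnz
zqw
ftt
tjbym
ijyid
wye
siq
usu
zyqb
zpi
edzeb
gxb
jnueb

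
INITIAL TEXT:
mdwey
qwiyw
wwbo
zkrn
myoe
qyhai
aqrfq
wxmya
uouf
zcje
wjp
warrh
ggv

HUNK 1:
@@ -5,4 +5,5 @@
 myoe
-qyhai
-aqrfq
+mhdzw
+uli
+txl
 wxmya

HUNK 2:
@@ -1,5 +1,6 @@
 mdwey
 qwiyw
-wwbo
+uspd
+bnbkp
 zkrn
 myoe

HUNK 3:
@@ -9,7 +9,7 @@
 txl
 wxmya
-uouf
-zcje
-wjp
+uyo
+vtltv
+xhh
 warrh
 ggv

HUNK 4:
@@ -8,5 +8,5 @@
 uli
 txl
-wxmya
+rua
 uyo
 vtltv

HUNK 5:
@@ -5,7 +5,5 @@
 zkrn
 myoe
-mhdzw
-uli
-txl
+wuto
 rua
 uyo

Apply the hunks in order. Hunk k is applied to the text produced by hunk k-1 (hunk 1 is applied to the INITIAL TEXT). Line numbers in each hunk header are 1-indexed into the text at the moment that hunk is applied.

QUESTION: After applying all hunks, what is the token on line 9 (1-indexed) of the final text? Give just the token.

Answer: uyo

Derivation:
Hunk 1: at line 5 remove [qyhai,aqrfq] add [mhdzw,uli,txl] -> 14 lines: mdwey qwiyw wwbo zkrn myoe mhdzw uli txl wxmya uouf zcje wjp warrh ggv
Hunk 2: at line 1 remove [wwbo] add [uspd,bnbkp] -> 15 lines: mdwey qwiyw uspd bnbkp zkrn myoe mhdzw uli txl wxmya uouf zcje wjp warrh ggv
Hunk 3: at line 9 remove [uouf,zcje,wjp] add [uyo,vtltv,xhh] -> 15 lines: mdwey qwiyw uspd bnbkp zkrn myoe mhdzw uli txl wxmya uyo vtltv xhh warrh ggv
Hunk 4: at line 8 remove [wxmya] add [rua] -> 15 lines: mdwey qwiyw uspd bnbkp zkrn myoe mhdzw uli txl rua uyo vtltv xhh warrh ggv
Hunk 5: at line 5 remove [mhdzw,uli,txl] add [wuto] -> 13 lines: mdwey qwiyw uspd bnbkp zkrn myoe wuto rua uyo vtltv xhh warrh ggv
Final line 9: uyo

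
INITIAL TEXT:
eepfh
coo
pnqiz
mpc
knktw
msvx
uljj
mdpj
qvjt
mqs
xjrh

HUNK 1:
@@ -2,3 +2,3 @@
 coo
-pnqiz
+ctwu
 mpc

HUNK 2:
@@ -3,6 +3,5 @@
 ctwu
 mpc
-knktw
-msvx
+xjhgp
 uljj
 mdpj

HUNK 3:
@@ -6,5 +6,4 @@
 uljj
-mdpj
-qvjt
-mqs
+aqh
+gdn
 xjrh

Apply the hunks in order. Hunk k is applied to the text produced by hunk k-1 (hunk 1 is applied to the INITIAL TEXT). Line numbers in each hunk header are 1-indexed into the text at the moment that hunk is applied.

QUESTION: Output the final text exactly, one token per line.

Answer: eepfh
coo
ctwu
mpc
xjhgp
uljj
aqh
gdn
xjrh

Derivation:
Hunk 1: at line 2 remove [pnqiz] add [ctwu] -> 11 lines: eepfh coo ctwu mpc knktw msvx uljj mdpj qvjt mqs xjrh
Hunk 2: at line 3 remove [knktw,msvx] add [xjhgp] -> 10 lines: eepfh coo ctwu mpc xjhgp uljj mdpj qvjt mqs xjrh
Hunk 3: at line 6 remove [mdpj,qvjt,mqs] add [aqh,gdn] -> 9 lines: eepfh coo ctwu mpc xjhgp uljj aqh gdn xjrh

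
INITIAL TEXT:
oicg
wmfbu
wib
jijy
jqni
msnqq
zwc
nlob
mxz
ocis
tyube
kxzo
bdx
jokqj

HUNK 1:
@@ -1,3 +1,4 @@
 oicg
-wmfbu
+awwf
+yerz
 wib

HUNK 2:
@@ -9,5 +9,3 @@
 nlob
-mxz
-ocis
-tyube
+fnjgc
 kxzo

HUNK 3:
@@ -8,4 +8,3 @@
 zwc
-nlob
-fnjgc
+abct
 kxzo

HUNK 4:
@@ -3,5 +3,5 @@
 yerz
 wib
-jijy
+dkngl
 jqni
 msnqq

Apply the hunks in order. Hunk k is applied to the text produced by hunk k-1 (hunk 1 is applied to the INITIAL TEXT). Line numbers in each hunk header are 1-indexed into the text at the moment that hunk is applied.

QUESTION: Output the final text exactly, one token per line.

Hunk 1: at line 1 remove [wmfbu] add [awwf,yerz] -> 15 lines: oicg awwf yerz wib jijy jqni msnqq zwc nlob mxz ocis tyube kxzo bdx jokqj
Hunk 2: at line 9 remove [mxz,ocis,tyube] add [fnjgc] -> 13 lines: oicg awwf yerz wib jijy jqni msnqq zwc nlob fnjgc kxzo bdx jokqj
Hunk 3: at line 8 remove [nlob,fnjgc] add [abct] -> 12 lines: oicg awwf yerz wib jijy jqni msnqq zwc abct kxzo bdx jokqj
Hunk 4: at line 3 remove [jijy] add [dkngl] -> 12 lines: oicg awwf yerz wib dkngl jqni msnqq zwc abct kxzo bdx jokqj

Answer: oicg
awwf
yerz
wib
dkngl
jqni
msnqq
zwc
abct
kxzo
bdx
jokqj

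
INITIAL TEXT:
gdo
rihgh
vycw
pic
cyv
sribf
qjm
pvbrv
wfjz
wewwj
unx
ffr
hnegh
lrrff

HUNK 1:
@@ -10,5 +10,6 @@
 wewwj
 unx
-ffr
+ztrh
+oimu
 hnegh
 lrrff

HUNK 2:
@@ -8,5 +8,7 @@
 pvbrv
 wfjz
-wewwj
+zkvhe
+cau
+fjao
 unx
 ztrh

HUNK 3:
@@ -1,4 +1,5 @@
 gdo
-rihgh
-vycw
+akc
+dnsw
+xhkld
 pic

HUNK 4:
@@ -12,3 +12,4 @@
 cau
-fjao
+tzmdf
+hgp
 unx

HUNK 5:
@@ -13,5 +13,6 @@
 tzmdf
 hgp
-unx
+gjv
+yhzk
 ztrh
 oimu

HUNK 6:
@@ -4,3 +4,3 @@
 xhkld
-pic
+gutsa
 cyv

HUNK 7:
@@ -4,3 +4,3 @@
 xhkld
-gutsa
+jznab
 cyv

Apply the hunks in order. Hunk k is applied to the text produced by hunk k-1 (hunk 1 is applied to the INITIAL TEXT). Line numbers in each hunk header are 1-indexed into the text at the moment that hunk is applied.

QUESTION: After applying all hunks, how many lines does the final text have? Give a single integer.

Answer: 20

Derivation:
Hunk 1: at line 10 remove [ffr] add [ztrh,oimu] -> 15 lines: gdo rihgh vycw pic cyv sribf qjm pvbrv wfjz wewwj unx ztrh oimu hnegh lrrff
Hunk 2: at line 8 remove [wewwj] add [zkvhe,cau,fjao] -> 17 lines: gdo rihgh vycw pic cyv sribf qjm pvbrv wfjz zkvhe cau fjao unx ztrh oimu hnegh lrrff
Hunk 3: at line 1 remove [rihgh,vycw] add [akc,dnsw,xhkld] -> 18 lines: gdo akc dnsw xhkld pic cyv sribf qjm pvbrv wfjz zkvhe cau fjao unx ztrh oimu hnegh lrrff
Hunk 4: at line 12 remove [fjao] add [tzmdf,hgp] -> 19 lines: gdo akc dnsw xhkld pic cyv sribf qjm pvbrv wfjz zkvhe cau tzmdf hgp unx ztrh oimu hnegh lrrff
Hunk 5: at line 13 remove [unx] add [gjv,yhzk] -> 20 lines: gdo akc dnsw xhkld pic cyv sribf qjm pvbrv wfjz zkvhe cau tzmdf hgp gjv yhzk ztrh oimu hnegh lrrff
Hunk 6: at line 4 remove [pic] add [gutsa] -> 20 lines: gdo akc dnsw xhkld gutsa cyv sribf qjm pvbrv wfjz zkvhe cau tzmdf hgp gjv yhzk ztrh oimu hnegh lrrff
Hunk 7: at line 4 remove [gutsa] add [jznab] -> 20 lines: gdo akc dnsw xhkld jznab cyv sribf qjm pvbrv wfjz zkvhe cau tzmdf hgp gjv yhzk ztrh oimu hnegh lrrff
Final line count: 20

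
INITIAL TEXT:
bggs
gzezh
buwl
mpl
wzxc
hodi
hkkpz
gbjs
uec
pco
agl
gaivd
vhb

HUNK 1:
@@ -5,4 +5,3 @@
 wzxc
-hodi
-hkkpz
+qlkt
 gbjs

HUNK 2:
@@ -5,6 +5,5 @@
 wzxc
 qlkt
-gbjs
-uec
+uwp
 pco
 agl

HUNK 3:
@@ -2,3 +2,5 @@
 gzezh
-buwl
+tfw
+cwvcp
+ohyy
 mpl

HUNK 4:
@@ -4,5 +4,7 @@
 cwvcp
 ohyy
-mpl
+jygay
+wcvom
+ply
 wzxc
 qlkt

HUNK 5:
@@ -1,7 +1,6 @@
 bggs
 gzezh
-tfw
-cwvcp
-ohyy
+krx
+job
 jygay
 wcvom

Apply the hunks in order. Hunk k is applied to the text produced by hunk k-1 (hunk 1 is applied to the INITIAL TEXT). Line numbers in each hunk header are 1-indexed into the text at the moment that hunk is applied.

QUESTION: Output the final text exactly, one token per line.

Hunk 1: at line 5 remove [hodi,hkkpz] add [qlkt] -> 12 lines: bggs gzezh buwl mpl wzxc qlkt gbjs uec pco agl gaivd vhb
Hunk 2: at line 5 remove [gbjs,uec] add [uwp] -> 11 lines: bggs gzezh buwl mpl wzxc qlkt uwp pco agl gaivd vhb
Hunk 3: at line 2 remove [buwl] add [tfw,cwvcp,ohyy] -> 13 lines: bggs gzezh tfw cwvcp ohyy mpl wzxc qlkt uwp pco agl gaivd vhb
Hunk 4: at line 4 remove [mpl] add [jygay,wcvom,ply] -> 15 lines: bggs gzezh tfw cwvcp ohyy jygay wcvom ply wzxc qlkt uwp pco agl gaivd vhb
Hunk 5: at line 1 remove [tfw,cwvcp,ohyy] add [krx,job] -> 14 lines: bggs gzezh krx job jygay wcvom ply wzxc qlkt uwp pco agl gaivd vhb

Answer: bggs
gzezh
krx
job
jygay
wcvom
ply
wzxc
qlkt
uwp
pco
agl
gaivd
vhb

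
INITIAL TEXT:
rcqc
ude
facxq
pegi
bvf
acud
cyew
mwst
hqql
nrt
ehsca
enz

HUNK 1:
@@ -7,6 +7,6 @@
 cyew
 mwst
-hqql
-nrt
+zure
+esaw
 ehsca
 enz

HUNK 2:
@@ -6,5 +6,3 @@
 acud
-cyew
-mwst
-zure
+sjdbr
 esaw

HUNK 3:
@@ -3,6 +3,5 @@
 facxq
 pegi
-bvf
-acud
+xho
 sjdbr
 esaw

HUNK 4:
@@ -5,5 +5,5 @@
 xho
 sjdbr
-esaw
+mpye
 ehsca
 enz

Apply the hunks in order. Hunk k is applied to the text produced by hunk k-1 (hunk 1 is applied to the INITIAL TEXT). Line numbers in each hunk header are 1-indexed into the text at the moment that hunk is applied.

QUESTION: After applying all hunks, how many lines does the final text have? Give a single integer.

Answer: 9

Derivation:
Hunk 1: at line 7 remove [hqql,nrt] add [zure,esaw] -> 12 lines: rcqc ude facxq pegi bvf acud cyew mwst zure esaw ehsca enz
Hunk 2: at line 6 remove [cyew,mwst,zure] add [sjdbr] -> 10 lines: rcqc ude facxq pegi bvf acud sjdbr esaw ehsca enz
Hunk 3: at line 3 remove [bvf,acud] add [xho] -> 9 lines: rcqc ude facxq pegi xho sjdbr esaw ehsca enz
Hunk 4: at line 5 remove [esaw] add [mpye] -> 9 lines: rcqc ude facxq pegi xho sjdbr mpye ehsca enz
Final line count: 9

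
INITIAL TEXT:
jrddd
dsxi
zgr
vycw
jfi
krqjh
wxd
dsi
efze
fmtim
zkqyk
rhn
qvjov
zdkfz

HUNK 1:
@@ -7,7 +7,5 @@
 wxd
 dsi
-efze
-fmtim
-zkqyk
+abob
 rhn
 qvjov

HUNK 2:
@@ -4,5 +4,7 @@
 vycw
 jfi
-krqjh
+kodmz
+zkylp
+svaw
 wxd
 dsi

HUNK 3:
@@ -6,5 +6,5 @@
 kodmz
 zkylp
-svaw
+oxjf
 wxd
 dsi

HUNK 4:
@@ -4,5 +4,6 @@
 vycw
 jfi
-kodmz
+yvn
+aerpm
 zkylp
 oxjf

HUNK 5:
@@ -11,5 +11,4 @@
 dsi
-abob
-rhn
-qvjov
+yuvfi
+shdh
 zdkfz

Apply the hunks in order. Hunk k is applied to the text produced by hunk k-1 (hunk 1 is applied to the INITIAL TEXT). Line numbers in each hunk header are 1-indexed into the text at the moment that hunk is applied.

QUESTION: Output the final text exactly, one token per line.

Hunk 1: at line 7 remove [efze,fmtim,zkqyk] add [abob] -> 12 lines: jrddd dsxi zgr vycw jfi krqjh wxd dsi abob rhn qvjov zdkfz
Hunk 2: at line 4 remove [krqjh] add [kodmz,zkylp,svaw] -> 14 lines: jrddd dsxi zgr vycw jfi kodmz zkylp svaw wxd dsi abob rhn qvjov zdkfz
Hunk 3: at line 6 remove [svaw] add [oxjf] -> 14 lines: jrddd dsxi zgr vycw jfi kodmz zkylp oxjf wxd dsi abob rhn qvjov zdkfz
Hunk 4: at line 4 remove [kodmz] add [yvn,aerpm] -> 15 lines: jrddd dsxi zgr vycw jfi yvn aerpm zkylp oxjf wxd dsi abob rhn qvjov zdkfz
Hunk 5: at line 11 remove [abob,rhn,qvjov] add [yuvfi,shdh] -> 14 lines: jrddd dsxi zgr vycw jfi yvn aerpm zkylp oxjf wxd dsi yuvfi shdh zdkfz

Answer: jrddd
dsxi
zgr
vycw
jfi
yvn
aerpm
zkylp
oxjf
wxd
dsi
yuvfi
shdh
zdkfz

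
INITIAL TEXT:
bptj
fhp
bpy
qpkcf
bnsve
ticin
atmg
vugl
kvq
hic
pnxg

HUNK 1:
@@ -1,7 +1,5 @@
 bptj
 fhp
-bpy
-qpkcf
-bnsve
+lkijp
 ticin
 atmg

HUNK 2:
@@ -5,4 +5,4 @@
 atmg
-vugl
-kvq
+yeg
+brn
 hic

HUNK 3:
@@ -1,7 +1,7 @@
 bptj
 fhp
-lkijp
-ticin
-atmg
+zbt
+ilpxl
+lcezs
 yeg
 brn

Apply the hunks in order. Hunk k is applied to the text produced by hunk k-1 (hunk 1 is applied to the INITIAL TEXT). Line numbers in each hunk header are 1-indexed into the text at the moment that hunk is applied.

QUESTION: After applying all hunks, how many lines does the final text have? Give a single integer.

Hunk 1: at line 1 remove [bpy,qpkcf,bnsve] add [lkijp] -> 9 lines: bptj fhp lkijp ticin atmg vugl kvq hic pnxg
Hunk 2: at line 5 remove [vugl,kvq] add [yeg,brn] -> 9 lines: bptj fhp lkijp ticin atmg yeg brn hic pnxg
Hunk 3: at line 1 remove [lkijp,ticin,atmg] add [zbt,ilpxl,lcezs] -> 9 lines: bptj fhp zbt ilpxl lcezs yeg brn hic pnxg
Final line count: 9

Answer: 9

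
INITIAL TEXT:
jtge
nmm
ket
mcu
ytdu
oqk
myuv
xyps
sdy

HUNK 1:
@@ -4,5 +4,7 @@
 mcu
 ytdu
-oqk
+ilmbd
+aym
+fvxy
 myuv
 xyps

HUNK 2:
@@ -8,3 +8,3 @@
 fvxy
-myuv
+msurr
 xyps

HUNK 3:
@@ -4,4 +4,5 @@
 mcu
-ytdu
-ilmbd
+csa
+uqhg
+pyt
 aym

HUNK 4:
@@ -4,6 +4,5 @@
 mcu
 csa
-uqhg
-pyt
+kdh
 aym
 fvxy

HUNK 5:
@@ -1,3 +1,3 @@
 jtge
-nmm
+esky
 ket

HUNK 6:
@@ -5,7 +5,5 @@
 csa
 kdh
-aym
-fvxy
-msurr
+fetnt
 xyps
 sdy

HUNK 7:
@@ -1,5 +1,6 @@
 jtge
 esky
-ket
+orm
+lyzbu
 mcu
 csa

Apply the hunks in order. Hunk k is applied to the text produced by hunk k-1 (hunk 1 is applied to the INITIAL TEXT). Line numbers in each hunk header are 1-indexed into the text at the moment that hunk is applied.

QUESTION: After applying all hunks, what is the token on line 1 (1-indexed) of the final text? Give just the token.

Answer: jtge

Derivation:
Hunk 1: at line 4 remove [oqk] add [ilmbd,aym,fvxy] -> 11 lines: jtge nmm ket mcu ytdu ilmbd aym fvxy myuv xyps sdy
Hunk 2: at line 8 remove [myuv] add [msurr] -> 11 lines: jtge nmm ket mcu ytdu ilmbd aym fvxy msurr xyps sdy
Hunk 3: at line 4 remove [ytdu,ilmbd] add [csa,uqhg,pyt] -> 12 lines: jtge nmm ket mcu csa uqhg pyt aym fvxy msurr xyps sdy
Hunk 4: at line 4 remove [uqhg,pyt] add [kdh] -> 11 lines: jtge nmm ket mcu csa kdh aym fvxy msurr xyps sdy
Hunk 5: at line 1 remove [nmm] add [esky] -> 11 lines: jtge esky ket mcu csa kdh aym fvxy msurr xyps sdy
Hunk 6: at line 5 remove [aym,fvxy,msurr] add [fetnt] -> 9 lines: jtge esky ket mcu csa kdh fetnt xyps sdy
Hunk 7: at line 1 remove [ket] add [orm,lyzbu] -> 10 lines: jtge esky orm lyzbu mcu csa kdh fetnt xyps sdy
Final line 1: jtge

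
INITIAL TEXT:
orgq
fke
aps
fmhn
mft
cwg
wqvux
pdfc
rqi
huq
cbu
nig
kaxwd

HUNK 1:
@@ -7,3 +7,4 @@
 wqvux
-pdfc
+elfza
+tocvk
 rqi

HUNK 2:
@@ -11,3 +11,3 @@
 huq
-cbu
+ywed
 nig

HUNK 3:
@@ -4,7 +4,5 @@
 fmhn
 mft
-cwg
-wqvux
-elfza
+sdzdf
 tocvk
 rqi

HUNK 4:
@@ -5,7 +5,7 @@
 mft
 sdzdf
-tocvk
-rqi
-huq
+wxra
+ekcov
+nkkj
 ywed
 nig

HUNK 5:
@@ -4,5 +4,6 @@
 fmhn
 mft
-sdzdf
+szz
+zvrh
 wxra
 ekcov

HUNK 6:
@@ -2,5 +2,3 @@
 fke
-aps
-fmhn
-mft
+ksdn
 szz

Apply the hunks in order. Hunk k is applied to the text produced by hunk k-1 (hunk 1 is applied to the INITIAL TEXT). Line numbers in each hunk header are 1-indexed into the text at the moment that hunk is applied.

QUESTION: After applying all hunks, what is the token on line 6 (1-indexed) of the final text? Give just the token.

Answer: wxra

Derivation:
Hunk 1: at line 7 remove [pdfc] add [elfza,tocvk] -> 14 lines: orgq fke aps fmhn mft cwg wqvux elfza tocvk rqi huq cbu nig kaxwd
Hunk 2: at line 11 remove [cbu] add [ywed] -> 14 lines: orgq fke aps fmhn mft cwg wqvux elfza tocvk rqi huq ywed nig kaxwd
Hunk 3: at line 4 remove [cwg,wqvux,elfza] add [sdzdf] -> 12 lines: orgq fke aps fmhn mft sdzdf tocvk rqi huq ywed nig kaxwd
Hunk 4: at line 5 remove [tocvk,rqi,huq] add [wxra,ekcov,nkkj] -> 12 lines: orgq fke aps fmhn mft sdzdf wxra ekcov nkkj ywed nig kaxwd
Hunk 5: at line 4 remove [sdzdf] add [szz,zvrh] -> 13 lines: orgq fke aps fmhn mft szz zvrh wxra ekcov nkkj ywed nig kaxwd
Hunk 6: at line 2 remove [aps,fmhn,mft] add [ksdn] -> 11 lines: orgq fke ksdn szz zvrh wxra ekcov nkkj ywed nig kaxwd
Final line 6: wxra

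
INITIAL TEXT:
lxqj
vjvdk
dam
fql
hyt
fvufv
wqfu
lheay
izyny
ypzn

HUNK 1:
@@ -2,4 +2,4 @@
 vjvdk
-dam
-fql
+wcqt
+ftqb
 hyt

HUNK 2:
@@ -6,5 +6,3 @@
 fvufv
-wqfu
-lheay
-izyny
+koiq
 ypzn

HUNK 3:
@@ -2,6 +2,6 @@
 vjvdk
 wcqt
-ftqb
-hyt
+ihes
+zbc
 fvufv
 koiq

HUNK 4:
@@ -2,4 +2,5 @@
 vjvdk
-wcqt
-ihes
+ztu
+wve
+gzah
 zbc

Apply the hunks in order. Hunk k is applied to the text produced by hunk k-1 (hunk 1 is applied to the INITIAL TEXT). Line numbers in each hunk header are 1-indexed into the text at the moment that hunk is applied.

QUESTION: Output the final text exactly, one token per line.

Answer: lxqj
vjvdk
ztu
wve
gzah
zbc
fvufv
koiq
ypzn

Derivation:
Hunk 1: at line 2 remove [dam,fql] add [wcqt,ftqb] -> 10 lines: lxqj vjvdk wcqt ftqb hyt fvufv wqfu lheay izyny ypzn
Hunk 2: at line 6 remove [wqfu,lheay,izyny] add [koiq] -> 8 lines: lxqj vjvdk wcqt ftqb hyt fvufv koiq ypzn
Hunk 3: at line 2 remove [ftqb,hyt] add [ihes,zbc] -> 8 lines: lxqj vjvdk wcqt ihes zbc fvufv koiq ypzn
Hunk 4: at line 2 remove [wcqt,ihes] add [ztu,wve,gzah] -> 9 lines: lxqj vjvdk ztu wve gzah zbc fvufv koiq ypzn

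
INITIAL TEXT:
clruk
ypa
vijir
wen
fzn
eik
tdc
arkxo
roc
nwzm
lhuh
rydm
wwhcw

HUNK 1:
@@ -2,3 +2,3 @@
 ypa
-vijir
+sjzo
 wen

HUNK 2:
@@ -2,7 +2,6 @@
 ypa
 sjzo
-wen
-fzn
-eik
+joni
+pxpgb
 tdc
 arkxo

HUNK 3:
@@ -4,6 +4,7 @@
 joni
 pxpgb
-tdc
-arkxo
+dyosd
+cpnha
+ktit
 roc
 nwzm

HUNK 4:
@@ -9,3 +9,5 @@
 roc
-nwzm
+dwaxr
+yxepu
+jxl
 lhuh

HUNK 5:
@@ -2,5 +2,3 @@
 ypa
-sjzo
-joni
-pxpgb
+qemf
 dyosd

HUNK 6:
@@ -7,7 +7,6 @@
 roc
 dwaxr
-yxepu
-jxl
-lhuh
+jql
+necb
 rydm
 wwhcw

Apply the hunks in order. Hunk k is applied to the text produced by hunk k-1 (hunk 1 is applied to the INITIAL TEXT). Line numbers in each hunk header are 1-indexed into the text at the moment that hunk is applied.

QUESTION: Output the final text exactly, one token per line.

Hunk 1: at line 2 remove [vijir] add [sjzo] -> 13 lines: clruk ypa sjzo wen fzn eik tdc arkxo roc nwzm lhuh rydm wwhcw
Hunk 2: at line 2 remove [wen,fzn,eik] add [joni,pxpgb] -> 12 lines: clruk ypa sjzo joni pxpgb tdc arkxo roc nwzm lhuh rydm wwhcw
Hunk 3: at line 4 remove [tdc,arkxo] add [dyosd,cpnha,ktit] -> 13 lines: clruk ypa sjzo joni pxpgb dyosd cpnha ktit roc nwzm lhuh rydm wwhcw
Hunk 4: at line 9 remove [nwzm] add [dwaxr,yxepu,jxl] -> 15 lines: clruk ypa sjzo joni pxpgb dyosd cpnha ktit roc dwaxr yxepu jxl lhuh rydm wwhcw
Hunk 5: at line 2 remove [sjzo,joni,pxpgb] add [qemf] -> 13 lines: clruk ypa qemf dyosd cpnha ktit roc dwaxr yxepu jxl lhuh rydm wwhcw
Hunk 6: at line 7 remove [yxepu,jxl,lhuh] add [jql,necb] -> 12 lines: clruk ypa qemf dyosd cpnha ktit roc dwaxr jql necb rydm wwhcw

Answer: clruk
ypa
qemf
dyosd
cpnha
ktit
roc
dwaxr
jql
necb
rydm
wwhcw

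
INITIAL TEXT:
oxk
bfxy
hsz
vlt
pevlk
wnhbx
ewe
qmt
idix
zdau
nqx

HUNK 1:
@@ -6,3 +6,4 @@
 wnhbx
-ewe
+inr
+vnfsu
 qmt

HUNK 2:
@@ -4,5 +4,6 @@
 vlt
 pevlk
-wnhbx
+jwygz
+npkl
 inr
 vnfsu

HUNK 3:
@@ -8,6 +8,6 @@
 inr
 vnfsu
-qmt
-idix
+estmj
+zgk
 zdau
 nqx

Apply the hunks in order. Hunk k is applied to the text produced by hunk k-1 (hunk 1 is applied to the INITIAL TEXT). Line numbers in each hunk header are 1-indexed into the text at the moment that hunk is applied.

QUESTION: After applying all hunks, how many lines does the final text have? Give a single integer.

Answer: 13

Derivation:
Hunk 1: at line 6 remove [ewe] add [inr,vnfsu] -> 12 lines: oxk bfxy hsz vlt pevlk wnhbx inr vnfsu qmt idix zdau nqx
Hunk 2: at line 4 remove [wnhbx] add [jwygz,npkl] -> 13 lines: oxk bfxy hsz vlt pevlk jwygz npkl inr vnfsu qmt idix zdau nqx
Hunk 3: at line 8 remove [qmt,idix] add [estmj,zgk] -> 13 lines: oxk bfxy hsz vlt pevlk jwygz npkl inr vnfsu estmj zgk zdau nqx
Final line count: 13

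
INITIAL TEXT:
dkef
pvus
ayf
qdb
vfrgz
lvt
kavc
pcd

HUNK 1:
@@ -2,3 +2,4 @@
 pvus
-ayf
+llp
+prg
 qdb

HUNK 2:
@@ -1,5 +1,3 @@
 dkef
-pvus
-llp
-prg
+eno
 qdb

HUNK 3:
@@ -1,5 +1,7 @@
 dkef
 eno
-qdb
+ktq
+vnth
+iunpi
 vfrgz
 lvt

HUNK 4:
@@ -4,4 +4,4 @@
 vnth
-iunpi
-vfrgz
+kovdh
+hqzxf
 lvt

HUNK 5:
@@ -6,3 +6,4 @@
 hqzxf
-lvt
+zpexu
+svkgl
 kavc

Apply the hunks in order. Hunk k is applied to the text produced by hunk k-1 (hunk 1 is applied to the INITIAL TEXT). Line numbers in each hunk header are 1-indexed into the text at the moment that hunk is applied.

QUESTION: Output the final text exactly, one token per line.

Hunk 1: at line 2 remove [ayf] add [llp,prg] -> 9 lines: dkef pvus llp prg qdb vfrgz lvt kavc pcd
Hunk 2: at line 1 remove [pvus,llp,prg] add [eno] -> 7 lines: dkef eno qdb vfrgz lvt kavc pcd
Hunk 3: at line 1 remove [qdb] add [ktq,vnth,iunpi] -> 9 lines: dkef eno ktq vnth iunpi vfrgz lvt kavc pcd
Hunk 4: at line 4 remove [iunpi,vfrgz] add [kovdh,hqzxf] -> 9 lines: dkef eno ktq vnth kovdh hqzxf lvt kavc pcd
Hunk 5: at line 6 remove [lvt] add [zpexu,svkgl] -> 10 lines: dkef eno ktq vnth kovdh hqzxf zpexu svkgl kavc pcd

Answer: dkef
eno
ktq
vnth
kovdh
hqzxf
zpexu
svkgl
kavc
pcd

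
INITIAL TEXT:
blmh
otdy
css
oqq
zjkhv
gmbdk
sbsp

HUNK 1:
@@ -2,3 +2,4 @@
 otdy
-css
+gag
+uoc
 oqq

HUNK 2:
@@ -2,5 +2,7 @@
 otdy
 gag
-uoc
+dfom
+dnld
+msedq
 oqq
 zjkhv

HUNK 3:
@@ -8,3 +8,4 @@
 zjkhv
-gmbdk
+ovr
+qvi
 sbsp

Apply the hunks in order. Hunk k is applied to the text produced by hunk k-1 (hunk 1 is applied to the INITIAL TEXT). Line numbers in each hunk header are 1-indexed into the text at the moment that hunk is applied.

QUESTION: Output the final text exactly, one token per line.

Hunk 1: at line 2 remove [css] add [gag,uoc] -> 8 lines: blmh otdy gag uoc oqq zjkhv gmbdk sbsp
Hunk 2: at line 2 remove [uoc] add [dfom,dnld,msedq] -> 10 lines: blmh otdy gag dfom dnld msedq oqq zjkhv gmbdk sbsp
Hunk 3: at line 8 remove [gmbdk] add [ovr,qvi] -> 11 lines: blmh otdy gag dfom dnld msedq oqq zjkhv ovr qvi sbsp

Answer: blmh
otdy
gag
dfom
dnld
msedq
oqq
zjkhv
ovr
qvi
sbsp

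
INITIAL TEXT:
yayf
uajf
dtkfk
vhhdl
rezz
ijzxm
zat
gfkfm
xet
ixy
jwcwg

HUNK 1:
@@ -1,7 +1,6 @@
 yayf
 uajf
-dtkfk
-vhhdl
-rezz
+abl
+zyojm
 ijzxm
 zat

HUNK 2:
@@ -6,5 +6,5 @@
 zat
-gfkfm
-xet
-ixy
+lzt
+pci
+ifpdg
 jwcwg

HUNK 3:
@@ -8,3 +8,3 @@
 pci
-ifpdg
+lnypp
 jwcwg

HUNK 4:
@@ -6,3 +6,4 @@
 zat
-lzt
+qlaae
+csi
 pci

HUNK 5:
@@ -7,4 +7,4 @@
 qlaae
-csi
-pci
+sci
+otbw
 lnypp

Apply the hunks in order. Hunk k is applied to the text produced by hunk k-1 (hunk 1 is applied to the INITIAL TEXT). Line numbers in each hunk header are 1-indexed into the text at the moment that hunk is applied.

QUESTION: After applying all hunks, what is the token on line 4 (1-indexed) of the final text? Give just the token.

Answer: zyojm

Derivation:
Hunk 1: at line 1 remove [dtkfk,vhhdl,rezz] add [abl,zyojm] -> 10 lines: yayf uajf abl zyojm ijzxm zat gfkfm xet ixy jwcwg
Hunk 2: at line 6 remove [gfkfm,xet,ixy] add [lzt,pci,ifpdg] -> 10 lines: yayf uajf abl zyojm ijzxm zat lzt pci ifpdg jwcwg
Hunk 3: at line 8 remove [ifpdg] add [lnypp] -> 10 lines: yayf uajf abl zyojm ijzxm zat lzt pci lnypp jwcwg
Hunk 4: at line 6 remove [lzt] add [qlaae,csi] -> 11 lines: yayf uajf abl zyojm ijzxm zat qlaae csi pci lnypp jwcwg
Hunk 5: at line 7 remove [csi,pci] add [sci,otbw] -> 11 lines: yayf uajf abl zyojm ijzxm zat qlaae sci otbw lnypp jwcwg
Final line 4: zyojm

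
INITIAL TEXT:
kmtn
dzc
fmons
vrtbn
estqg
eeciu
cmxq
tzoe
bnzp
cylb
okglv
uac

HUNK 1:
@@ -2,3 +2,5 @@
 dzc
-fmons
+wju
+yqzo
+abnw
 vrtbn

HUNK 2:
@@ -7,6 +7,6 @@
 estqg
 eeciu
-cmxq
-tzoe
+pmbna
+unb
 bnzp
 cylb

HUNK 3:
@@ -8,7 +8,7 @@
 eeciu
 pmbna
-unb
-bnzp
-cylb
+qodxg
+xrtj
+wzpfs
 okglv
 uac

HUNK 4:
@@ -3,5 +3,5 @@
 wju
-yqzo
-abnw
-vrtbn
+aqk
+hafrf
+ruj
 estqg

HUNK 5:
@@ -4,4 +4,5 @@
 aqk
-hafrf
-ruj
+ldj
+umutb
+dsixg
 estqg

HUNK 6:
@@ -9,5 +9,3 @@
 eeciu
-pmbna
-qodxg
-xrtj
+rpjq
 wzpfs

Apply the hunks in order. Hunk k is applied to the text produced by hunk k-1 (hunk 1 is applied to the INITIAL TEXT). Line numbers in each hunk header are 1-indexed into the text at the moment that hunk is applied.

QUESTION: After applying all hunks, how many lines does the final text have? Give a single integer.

Hunk 1: at line 2 remove [fmons] add [wju,yqzo,abnw] -> 14 lines: kmtn dzc wju yqzo abnw vrtbn estqg eeciu cmxq tzoe bnzp cylb okglv uac
Hunk 2: at line 7 remove [cmxq,tzoe] add [pmbna,unb] -> 14 lines: kmtn dzc wju yqzo abnw vrtbn estqg eeciu pmbna unb bnzp cylb okglv uac
Hunk 3: at line 8 remove [unb,bnzp,cylb] add [qodxg,xrtj,wzpfs] -> 14 lines: kmtn dzc wju yqzo abnw vrtbn estqg eeciu pmbna qodxg xrtj wzpfs okglv uac
Hunk 4: at line 3 remove [yqzo,abnw,vrtbn] add [aqk,hafrf,ruj] -> 14 lines: kmtn dzc wju aqk hafrf ruj estqg eeciu pmbna qodxg xrtj wzpfs okglv uac
Hunk 5: at line 4 remove [hafrf,ruj] add [ldj,umutb,dsixg] -> 15 lines: kmtn dzc wju aqk ldj umutb dsixg estqg eeciu pmbna qodxg xrtj wzpfs okglv uac
Hunk 6: at line 9 remove [pmbna,qodxg,xrtj] add [rpjq] -> 13 lines: kmtn dzc wju aqk ldj umutb dsixg estqg eeciu rpjq wzpfs okglv uac
Final line count: 13

Answer: 13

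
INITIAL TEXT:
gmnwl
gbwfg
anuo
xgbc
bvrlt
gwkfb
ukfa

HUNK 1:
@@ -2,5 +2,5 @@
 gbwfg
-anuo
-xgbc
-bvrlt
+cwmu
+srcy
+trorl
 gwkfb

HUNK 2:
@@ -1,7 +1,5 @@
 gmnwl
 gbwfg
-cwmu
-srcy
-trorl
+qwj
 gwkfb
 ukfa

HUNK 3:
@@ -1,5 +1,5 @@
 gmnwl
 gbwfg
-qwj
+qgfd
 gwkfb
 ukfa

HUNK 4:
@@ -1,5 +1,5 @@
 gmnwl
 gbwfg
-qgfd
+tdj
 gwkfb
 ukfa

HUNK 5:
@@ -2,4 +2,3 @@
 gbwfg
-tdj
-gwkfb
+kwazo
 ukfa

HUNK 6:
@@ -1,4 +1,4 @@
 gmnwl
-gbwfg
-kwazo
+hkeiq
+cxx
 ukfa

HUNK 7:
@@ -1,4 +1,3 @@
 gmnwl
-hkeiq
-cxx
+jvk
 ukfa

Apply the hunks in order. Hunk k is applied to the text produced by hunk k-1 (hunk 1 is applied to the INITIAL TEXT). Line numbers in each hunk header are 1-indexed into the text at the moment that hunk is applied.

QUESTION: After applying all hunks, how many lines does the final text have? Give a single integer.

Hunk 1: at line 2 remove [anuo,xgbc,bvrlt] add [cwmu,srcy,trorl] -> 7 lines: gmnwl gbwfg cwmu srcy trorl gwkfb ukfa
Hunk 2: at line 1 remove [cwmu,srcy,trorl] add [qwj] -> 5 lines: gmnwl gbwfg qwj gwkfb ukfa
Hunk 3: at line 1 remove [qwj] add [qgfd] -> 5 lines: gmnwl gbwfg qgfd gwkfb ukfa
Hunk 4: at line 1 remove [qgfd] add [tdj] -> 5 lines: gmnwl gbwfg tdj gwkfb ukfa
Hunk 5: at line 2 remove [tdj,gwkfb] add [kwazo] -> 4 lines: gmnwl gbwfg kwazo ukfa
Hunk 6: at line 1 remove [gbwfg,kwazo] add [hkeiq,cxx] -> 4 lines: gmnwl hkeiq cxx ukfa
Hunk 7: at line 1 remove [hkeiq,cxx] add [jvk] -> 3 lines: gmnwl jvk ukfa
Final line count: 3

Answer: 3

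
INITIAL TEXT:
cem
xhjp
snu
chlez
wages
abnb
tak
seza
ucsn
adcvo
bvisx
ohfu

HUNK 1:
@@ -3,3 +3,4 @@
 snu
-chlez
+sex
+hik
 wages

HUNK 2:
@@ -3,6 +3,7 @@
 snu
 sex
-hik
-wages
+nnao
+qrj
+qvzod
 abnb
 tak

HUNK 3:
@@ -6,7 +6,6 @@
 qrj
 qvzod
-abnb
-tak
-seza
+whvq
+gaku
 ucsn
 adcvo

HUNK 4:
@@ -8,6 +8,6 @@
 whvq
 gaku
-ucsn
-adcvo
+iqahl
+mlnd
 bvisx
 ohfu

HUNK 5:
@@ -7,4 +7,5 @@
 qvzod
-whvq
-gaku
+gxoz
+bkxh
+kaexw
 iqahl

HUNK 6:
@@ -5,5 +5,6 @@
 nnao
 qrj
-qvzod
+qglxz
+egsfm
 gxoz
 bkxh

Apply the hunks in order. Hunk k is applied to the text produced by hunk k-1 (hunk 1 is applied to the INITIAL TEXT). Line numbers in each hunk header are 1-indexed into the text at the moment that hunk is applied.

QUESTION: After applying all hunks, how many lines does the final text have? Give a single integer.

Answer: 15

Derivation:
Hunk 1: at line 3 remove [chlez] add [sex,hik] -> 13 lines: cem xhjp snu sex hik wages abnb tak seza ucsn adcvo bvisx ohfu
Hunk 2: at line 3 remove [hik,wages] add [nnao,qrj,qvzod] -> 14 lines: cem xhjp snu sex nnao qrj qvzod abnb tak seza ucsn adcvo bvisx ohfu
Hunk 3: at line 6 remove [abnb,tak,seza] add [whvq,gaku] -> 13 lines: cem xhjp snu sex nnao qrj qvzod whvq gaku ucsn adcvo bvisx ohfu
Hunk 4: at line 8 remove [ucsn,adcvo] add [iqahl,mlnd] -> 13 lines: cem xhjp snu sex nnao qrj qvzod whvq gaku iqahl mlnd bvisx ohfu
Hunk 5: at line 7 remove [whvq,gaku] add [gxoz,bkxh,kaexw] -> 14 lines: cem xhjp snu sex nnao qrj qvzod gxoz bkxh kaexw iqahl mlnd bvisx ohfu
Hunk 6: at line 5 remove [qvzod] add [qglxz,egsfm] -> 15 lines: cem xhjp snu sex nnao qrj qglxz egsfm gxoz bkxh kaexw iqahl mlnd bvisx ohfu
Final line count: 15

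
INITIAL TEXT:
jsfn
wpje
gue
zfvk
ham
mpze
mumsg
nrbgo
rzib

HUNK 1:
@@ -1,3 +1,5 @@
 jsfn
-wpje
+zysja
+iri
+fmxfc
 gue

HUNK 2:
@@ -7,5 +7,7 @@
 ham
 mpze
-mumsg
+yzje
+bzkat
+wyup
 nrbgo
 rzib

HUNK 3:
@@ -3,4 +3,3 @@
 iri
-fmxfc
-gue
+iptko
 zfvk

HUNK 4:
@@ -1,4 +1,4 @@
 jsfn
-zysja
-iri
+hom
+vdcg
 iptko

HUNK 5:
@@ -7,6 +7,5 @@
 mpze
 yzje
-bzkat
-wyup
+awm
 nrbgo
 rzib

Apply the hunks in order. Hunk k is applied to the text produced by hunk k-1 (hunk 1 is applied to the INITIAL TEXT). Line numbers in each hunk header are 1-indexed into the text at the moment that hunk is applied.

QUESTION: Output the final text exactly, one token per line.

Answer: jsfn
hom
vdcg
iptko
zfvk
ham
mpze
yzje
awm
nrbgo
rzib

Derivation:
Hunk 1: at line 1 remove [wpje] add [zysja,iri,fmxfc] -> 11 lines: jsfn zysja iri fmxfc gue zfvk ham mpze mumsg nrbgo rzib
Hunk 2: at line 7 remove [mumsg] add [yzje,bzkat,wyup] -> 13 lines: jsfn zysja iri fmxfc gue zfvk ham mpze yzje bzkat wyup nrbgo rzib
Hunk 3: at line 3 remove [fmxfc,gue] add [iptko] -> 12 lines: jsfn zysja iri iptko zfvk ham mpze yzje bzkat wyup nrbgo rzib
Hunk 4: at line 1 remove [zysja,iri] add [hom,vdcg] -> 12 lines: jsfn hom vdcg iptko zfvk ham mpze yzje bzkat wyup nrbgo rzib
Hunk 5: at line 7 remove [bzkat,wyup] add [awm] -> 11 lines: jsfn hom vdcg iptko zfvk ham mpze yzje awm nrbgo rzib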